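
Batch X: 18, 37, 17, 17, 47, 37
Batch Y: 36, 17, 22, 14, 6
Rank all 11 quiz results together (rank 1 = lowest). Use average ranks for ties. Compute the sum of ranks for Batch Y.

Sorted (ascending): 6, 14, 17, 17, 17, 18, 22, 36, 37, 37, 47
The 3 values of 17 occupy positions 3–5 → average rank 4.
The 2 values of 37 occupy positions 9–10 → average rank (9+10)/2 = 9.5.
Batch Y values → pooled ranks: 36→8, 17→4, 22→7, 14→2, 6→1
Rank sum = 8 + 4 + 7 + 2 + 1 = 22

22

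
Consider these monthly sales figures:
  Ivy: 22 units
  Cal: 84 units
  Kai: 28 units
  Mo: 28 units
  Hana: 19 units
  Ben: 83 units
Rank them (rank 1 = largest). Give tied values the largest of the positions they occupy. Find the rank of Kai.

4

Sorted (descending): 84, 83, 28, 28, 22, 19
The 2 values of 28 occupy positions 3–4 → each gets rank 4.
Kai has value 28 units → rank 4.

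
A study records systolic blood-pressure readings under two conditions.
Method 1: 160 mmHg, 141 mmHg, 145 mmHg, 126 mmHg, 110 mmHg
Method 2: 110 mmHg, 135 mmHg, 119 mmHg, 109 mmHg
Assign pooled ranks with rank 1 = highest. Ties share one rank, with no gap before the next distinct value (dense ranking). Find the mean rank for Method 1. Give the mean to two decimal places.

Sorted (descending): 160, 145, 141, 135, 126, 119, 110, 110, 109
The 2 values of 110 share dense rank 7.
Remaining distinct values take the next consecutive integers.
Method 1 values → pooled ranks: 160→1, 141→3, 145→2, 126→5, 110→7
Mean rank = (1 + 3 + 2 + 5 + 7) / 5 = 3.60

3.60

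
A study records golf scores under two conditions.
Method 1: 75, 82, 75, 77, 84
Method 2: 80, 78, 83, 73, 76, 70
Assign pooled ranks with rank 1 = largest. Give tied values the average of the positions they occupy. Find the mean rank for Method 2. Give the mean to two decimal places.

Sorted (descending): 84, 83, 82, 80, 78, 77, 76, 75, 75, 73, 70
The 2 values of 75 occupy positions 8–9 → average rank (8+9)/2 = 8.5.
Method 2 values → pooled ranks: 80→4, 78→5, 83→2, 73→10, 76→7, 70→11
Mean rank = (4 + 5 + 2 + 10 + 7 + 11) / 6 = 6.50

6.50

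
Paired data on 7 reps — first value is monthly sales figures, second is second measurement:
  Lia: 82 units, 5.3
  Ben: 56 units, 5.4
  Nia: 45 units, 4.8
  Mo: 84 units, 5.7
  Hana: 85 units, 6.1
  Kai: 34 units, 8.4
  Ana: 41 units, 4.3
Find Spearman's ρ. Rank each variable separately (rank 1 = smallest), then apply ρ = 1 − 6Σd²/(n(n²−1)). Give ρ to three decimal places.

Ranks of variable 1: 5, 4, 3, 6, 7, 1, 2
Ranks of variable 2: 3, 4, 2, 5, 6, 7, 1
d = r₁ − r₂: 2, 0, 1, 1, 1, -6, 1
d²: 4, 0, 1, 1, 1, 36, 1; Σd² = 44
ρ = 1 − 6·44/(7·48) = 1 − 264/336 = 0.214

0.214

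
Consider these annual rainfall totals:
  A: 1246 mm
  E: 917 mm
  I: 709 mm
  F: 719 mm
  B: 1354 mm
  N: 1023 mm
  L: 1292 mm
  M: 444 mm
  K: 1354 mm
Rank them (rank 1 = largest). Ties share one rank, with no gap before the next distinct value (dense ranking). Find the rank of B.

Sorted (descending): 1354, 1354, 1292, 1246, 1023, 917, 719, 709, 444
The 2 values of 1354 share dense rank 1.
Remaining distinct values take the next consecutive integers.
B has value 1354 mm → rank 1.

1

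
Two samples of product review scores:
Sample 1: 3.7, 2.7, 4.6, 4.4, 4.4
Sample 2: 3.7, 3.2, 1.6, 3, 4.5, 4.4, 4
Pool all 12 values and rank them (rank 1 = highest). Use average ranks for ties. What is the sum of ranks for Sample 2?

Sorted (descending): 4.6, 4.5, 4.4, 4.4, 4.4, 4, 3.7, 3.7, 3.2, 3, 2.7, 1.6
The 3 values of 4.4 occupy positions 3–5 → average rank 4.
The 2 values of 3.7 occupy positions 7–8 → average rank (7+8)/2 = 7.5.
Sample 2 values → pooled ranks: 3.7→7.5, 3.2→9, 1.6→12, 3→10, 4.5→2, 4.4→4, 4→6
Rank sum = 7.5 + 9 + 12 + 10 + 2 + 4 + 6 = 50.5

50.5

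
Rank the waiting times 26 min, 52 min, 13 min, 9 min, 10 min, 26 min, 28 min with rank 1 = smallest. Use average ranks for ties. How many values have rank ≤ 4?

3

Sorted (ascending): 9, 10, 13, 26, 26, 28, 52
The 2 values of 26 occupy positions 4–5 → average rank (4+5)/2 = 4.5.
Ranks ≤ 4: {1, 2, 3} → 3 values.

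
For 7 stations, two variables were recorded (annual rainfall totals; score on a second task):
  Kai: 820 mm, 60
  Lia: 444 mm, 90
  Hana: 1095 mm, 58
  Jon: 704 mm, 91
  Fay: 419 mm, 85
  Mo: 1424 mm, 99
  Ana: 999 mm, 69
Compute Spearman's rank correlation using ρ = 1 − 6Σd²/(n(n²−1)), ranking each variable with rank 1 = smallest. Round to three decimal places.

Ranks of variable 1: 4, 2, 6, 3, 1, 7, 5
Ranks of variable 2: 2, 5, 1, 6, 4, 7, 3
d = r₁ − r₂: 2, -3, 5, -3, -3, 0, 2
d²: 4, 9, 25, 9, 9, 0, 4; Σd² = 60
ρ = 1 − 6·60/(7·48) = 1 − 360/336 = -0.071

-0.071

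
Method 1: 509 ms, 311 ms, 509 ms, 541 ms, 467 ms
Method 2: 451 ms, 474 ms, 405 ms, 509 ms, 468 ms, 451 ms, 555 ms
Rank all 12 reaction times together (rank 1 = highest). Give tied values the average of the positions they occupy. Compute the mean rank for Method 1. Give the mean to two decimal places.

6.00

Sorted (descending): 555, 541, 509, 509, 509, 474, 468, 467, 451, 451, 405, 311
The 3 values of 509 occupy positions 3–5 → average rank 4.
The 2 values of 451 occupy positions 9–10 → average rank (9+10)/2 = 9.5.
Method 1 values → pooled ranks: 509→4, 311→12, 509→4, 541→2, 467→8
Mean rank = (4 + 12 + 4 + 2 + 8) / 5 = 6.00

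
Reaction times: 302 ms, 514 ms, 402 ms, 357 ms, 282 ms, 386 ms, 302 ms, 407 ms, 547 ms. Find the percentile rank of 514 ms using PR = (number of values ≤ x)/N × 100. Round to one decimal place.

88.9

N = 9.
Strictly below 514: 7. Equal to 514: 1.
PR = 8/9 × 100 = 88.9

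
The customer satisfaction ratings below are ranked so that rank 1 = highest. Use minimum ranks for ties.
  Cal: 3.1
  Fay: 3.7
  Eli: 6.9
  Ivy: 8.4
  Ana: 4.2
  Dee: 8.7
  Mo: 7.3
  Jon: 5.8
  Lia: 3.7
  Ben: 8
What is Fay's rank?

Sorted (descending): 8.7, 8.4, 8, 7.3, 6.9, 5.8, 4.2, 3.7, 3.7, 3.1
The 2 values of 3.7 occupy positions 8–9 → each gets rank 8.
Fay has value 3.7 → rank 8.

8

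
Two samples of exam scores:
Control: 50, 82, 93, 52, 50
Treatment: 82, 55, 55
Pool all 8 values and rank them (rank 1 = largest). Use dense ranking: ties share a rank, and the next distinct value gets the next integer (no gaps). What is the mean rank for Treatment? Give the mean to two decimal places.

2.67

Sorted (descending): 93, 82, 82, 55, 55, 52, 50, 50
The 2 values of 82 share dense rank 2.
The 2 values of 55 share dense rank 3.
The 2 values of 50 share dense rank 5.
Remaining distinct values take the next consecutive integers.
Treatment values → pooled ranks: 82→2, 55→3, 55→3
Mean rank = (2 + 3 + 3) / 3 = 2.67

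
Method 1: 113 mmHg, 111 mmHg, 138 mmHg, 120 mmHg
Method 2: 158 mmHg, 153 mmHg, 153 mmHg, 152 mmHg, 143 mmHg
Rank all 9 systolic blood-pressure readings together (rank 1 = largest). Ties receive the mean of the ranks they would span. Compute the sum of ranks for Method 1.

30

Sorted (descending): 158, 153, 153, 152, 143, 138, 120, 113, 111
The 2 values of 153 occupy positions 2–3 → average rank (2+3)/2 = 2.5.
Method 1 values → pooled ranks: 113→8, 111→9, 138→6, 120→7
Rank sum = 8 + 9 + 6 + 7 = 30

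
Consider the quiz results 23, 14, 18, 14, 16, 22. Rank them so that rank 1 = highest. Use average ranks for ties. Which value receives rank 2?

22

Sorted (descending): 23, 22, 18, 16, 14, 14
The 2 values of 14 occupy positions 5–6 → average rank (5+6)/2 = 5.5.
Rank 2 → value 22.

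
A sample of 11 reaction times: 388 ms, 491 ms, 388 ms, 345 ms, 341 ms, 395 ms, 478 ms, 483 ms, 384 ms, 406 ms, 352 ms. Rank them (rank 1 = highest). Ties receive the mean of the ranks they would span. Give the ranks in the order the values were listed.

Sorted (descending): 491, 483, 478, 406, 395, 388, 388, 384, 352, 345, 341
The 2 values of 388 occupy positions 6–7 → average rank (6+7)/2 = 6.5.

6.5, 1, 6.5, 10, 11, 5, 3, 2, 8, 4, 9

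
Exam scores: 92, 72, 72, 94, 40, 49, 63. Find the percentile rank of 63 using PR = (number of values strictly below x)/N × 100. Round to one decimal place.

N = 7.
Strictly below 63: 2. Equal to 63: 1.
PR = 2/7 × 100 = 28.6

28.6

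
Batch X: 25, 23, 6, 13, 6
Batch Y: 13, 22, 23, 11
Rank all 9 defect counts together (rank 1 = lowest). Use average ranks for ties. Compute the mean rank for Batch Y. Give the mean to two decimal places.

Sorted (ascending): 6, 6, 11, 13, 13, 22, 23, 23, 25
The 2 values of 6 occupy positions 1–2 → average rank (1+2)/2 = 1.5.
The 2 values of 13 occupy positions 4–5 → average rank (4+5)/2 = 4.5.
The 2 values of 23 occupy positions 7–8 → average rank (7+8)/2 = 7.5.
Batch Y values → pooled ranks: 13→4.5, 22→6, 23→7.5, 11→3
Mean rank = (4.5 + 6 + 7.5 + 3) / 4 = 5.25

5.25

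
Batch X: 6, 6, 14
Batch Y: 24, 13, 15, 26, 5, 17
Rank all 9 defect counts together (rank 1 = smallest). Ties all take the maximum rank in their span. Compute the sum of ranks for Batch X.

11

Sorted (ascending): 5, 6, 6, 13, 14, 15, 17, 24, 26
The 2 values of 6 occupy positions 2–3 → each gets rank 3.
Batch X values → pooled ranks: 6→3, 6→3, 14→5
Rank sum = 3 + 3 + 5 = 11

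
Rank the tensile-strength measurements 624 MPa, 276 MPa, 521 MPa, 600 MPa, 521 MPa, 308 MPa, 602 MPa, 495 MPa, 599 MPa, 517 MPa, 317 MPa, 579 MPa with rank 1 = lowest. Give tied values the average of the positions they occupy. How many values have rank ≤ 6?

Sorted (ascending): 276, 308, 317, 495, 517, 521, 521, 579, 599, 600, 602, 624
The 2 values of 521 occupy positions 6–7 → average rank (6+7)/2 = 6.5.
Ranks ≤ 6: {1, 2, 3, 4, 5} → 5 values.

5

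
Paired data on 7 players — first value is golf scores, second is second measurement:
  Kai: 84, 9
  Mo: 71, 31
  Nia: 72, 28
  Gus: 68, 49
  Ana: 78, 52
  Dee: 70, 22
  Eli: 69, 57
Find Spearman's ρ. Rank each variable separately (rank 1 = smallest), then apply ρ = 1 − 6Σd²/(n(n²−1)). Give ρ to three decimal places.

-0.464

Ranks of variable 1: 7, 4, 5, 1, 6, 3, 2
Ranks of variable 2: 1, 4, 3, 5, 6, 2, 7
d = r₁ − r₂: 6, 0, 2, -4, 0, 1, -5
d²: 36, 0, 4, 16, 0, 1, 25; Σd² = 82
ρ = 1 − 6·82/(7·48) = 1 − 492/336 = -0.464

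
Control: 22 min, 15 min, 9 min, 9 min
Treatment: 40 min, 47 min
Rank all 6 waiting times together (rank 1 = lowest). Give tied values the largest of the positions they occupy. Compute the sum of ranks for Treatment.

11

Sorted (ascending): 9, 9, 15, 22, 40, 47
The 2 values of 9 occupy positions 1–2 → each gets rank 2.
Treatment values → pooled ranks: 40→5, 47→6
Rank sum = 5 + 6 = 11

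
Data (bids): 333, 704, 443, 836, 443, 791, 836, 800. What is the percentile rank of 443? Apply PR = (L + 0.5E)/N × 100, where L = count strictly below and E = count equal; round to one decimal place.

25.0

N = 8.
Strictly below 443: 1. Equal to 443: 2.
PR = (1 + 0.5·2)/8 × 100 = 25.0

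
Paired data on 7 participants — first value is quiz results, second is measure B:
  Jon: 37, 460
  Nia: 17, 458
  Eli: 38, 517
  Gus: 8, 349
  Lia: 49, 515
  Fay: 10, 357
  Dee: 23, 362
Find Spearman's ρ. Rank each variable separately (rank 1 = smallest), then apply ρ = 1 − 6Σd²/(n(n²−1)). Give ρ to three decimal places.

0.929

Ranks of variable 1: 5, 3, 6, 1, 7, 2, 4
Ranks of variable 2: 5, 4, 7, 1, 6, 2, 3
d = r₁ − r₂: 0, -1, -1, 0, 1, 0, 1
d²: 0, 1, 1, 0, 1, 0, 1; Σd² = 4
ρ = 1 − 6·4/(7·48) = 1 − 24/336 = 0.929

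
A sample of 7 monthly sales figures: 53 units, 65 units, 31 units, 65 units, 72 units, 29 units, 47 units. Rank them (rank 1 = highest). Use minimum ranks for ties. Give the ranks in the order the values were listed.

4, 2, 6, 2, 1, 7, 5

Sorted (descending): 72, 65, 65, 53, 47, 31, 29
The 2 values of 65 occupy positions 2–3 → each gets rank 2.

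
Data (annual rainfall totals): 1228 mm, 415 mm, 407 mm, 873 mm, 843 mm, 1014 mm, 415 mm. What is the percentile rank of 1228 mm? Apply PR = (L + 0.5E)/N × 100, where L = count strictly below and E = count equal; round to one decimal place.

92.9

N = 7.
Strictly below 1228: 6. Equal to 1228: 1.
PR = (6 + 0.5·1)/7 × 100 = 92.9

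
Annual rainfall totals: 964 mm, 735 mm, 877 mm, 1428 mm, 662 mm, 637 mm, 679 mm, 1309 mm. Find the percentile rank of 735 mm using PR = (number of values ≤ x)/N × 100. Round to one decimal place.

N = 8.
Strictly below 735: 3. Equal to 735: 1.
PR = 4/8 × 100 = 50.0

50.0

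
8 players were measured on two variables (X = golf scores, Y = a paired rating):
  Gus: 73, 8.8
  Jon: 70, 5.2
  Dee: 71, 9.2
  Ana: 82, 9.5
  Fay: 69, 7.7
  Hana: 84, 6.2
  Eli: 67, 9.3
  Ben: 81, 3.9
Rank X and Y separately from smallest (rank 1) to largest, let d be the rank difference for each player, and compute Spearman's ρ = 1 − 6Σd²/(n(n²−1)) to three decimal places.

Ranks of variable 1: 5, 3, 4, 7, 2, 8, 1, 6
Ranks of variable 2: 5, 2, 6, 8, 4, 3, 7, 1
d = r₁ − r₂: 0, 1, -2, -1, -2, 5, -6, 5
d²: 0, 1, 4, 1, 4, 25, 36, 25; Σd² = 96
ρ = 1 − 6·96/(8·63) = 1 − 576/504 = -0.143

-0.143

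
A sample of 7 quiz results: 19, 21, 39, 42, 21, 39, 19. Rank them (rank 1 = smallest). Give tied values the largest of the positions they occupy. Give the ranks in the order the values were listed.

Sorted (ascending): 19, 19, 21, 21, 39, 39, 42
The 2 values of 19 occupy positions 1–2 → each gets rank 2.
The 2 values of 21 occupy positions 3–4 → each gets rank 4.
The 2 values of 39 occupy positions 5–6 → each gets rank 6.

2, 4, 6, 7, 4, 6, 2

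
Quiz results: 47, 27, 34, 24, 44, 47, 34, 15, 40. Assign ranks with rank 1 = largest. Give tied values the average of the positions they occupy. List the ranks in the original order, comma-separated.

Sorted (descending): 47, 47, 44, 40, 34, 34, 27, 24, 15
The 2 values of 47 occupy positions 1–2 → average rank (1+2)/2 = 1.5.
The 2 values of 34 occupy positions 5–6 → average rank (5+6)/2 = 5.5.

1.5, 7, 5.5, 8, 3, 1.5, 5.5, 9, 4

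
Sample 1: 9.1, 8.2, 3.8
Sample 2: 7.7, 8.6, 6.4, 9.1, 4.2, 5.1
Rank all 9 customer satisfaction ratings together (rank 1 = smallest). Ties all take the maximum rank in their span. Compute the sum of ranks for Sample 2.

Sorted (ascending): 3.8, 4.2, 5.1, 6.4, 7.7, 8.2, 8.6, 9.1, 9.1
The 2 values of 9.1 occupy positions 8–9 → each gets rank 9.
Sample 2 values → pooled ranks: 7.7→5, 8.6→7, 6.4→4, 9.1→9, 4.2→2, 5.1→3
Rank sum = 5 + 7 + 4 + 9 + 2 + 3 = 30

30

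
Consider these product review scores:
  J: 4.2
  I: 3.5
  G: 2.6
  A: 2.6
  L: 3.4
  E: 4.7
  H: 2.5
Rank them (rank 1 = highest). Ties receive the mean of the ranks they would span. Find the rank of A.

5.5

Sorted (descending): 4.7, 4.2, 3.5, 3.4, 2.6, 2.6, 2.5
The 2 values of 2.6 occupy positions 5–6 → average rank (5+6)/2 = 5.5.
A has value 2.6 → rank 5.5.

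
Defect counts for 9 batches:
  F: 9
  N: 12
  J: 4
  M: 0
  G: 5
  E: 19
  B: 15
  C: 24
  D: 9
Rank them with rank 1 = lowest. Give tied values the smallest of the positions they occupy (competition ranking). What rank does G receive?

Sorted (ascending): 0, 4, 5, 9, 9, 12, 15, 19, 24
The 2 values of 9 occupy positions 4–5 → each gets rank 4.
G has value 5 → rank 3.

3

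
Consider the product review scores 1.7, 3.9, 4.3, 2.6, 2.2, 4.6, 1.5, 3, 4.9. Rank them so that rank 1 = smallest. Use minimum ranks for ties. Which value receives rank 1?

1.5

Sorted (ascending): 1.5, 1.7, 2.2, 2.6, 3, 3.9, 4.3, 4.6, 4.9
No ties — each value takes its position as its rank.
Rank 1 → value 1.5.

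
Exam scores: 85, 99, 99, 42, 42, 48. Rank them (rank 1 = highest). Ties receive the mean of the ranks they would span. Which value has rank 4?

Sorted (descending): 99, 99, 85, 48, 42, 42
The 2 values of 99 occupy positions 1–2 → average rank (1+2)/2 = 1.5.
The 2 values of 42 occupy positions 5–6 → average rank (5+6)/2 = 5.5.
Rank 4 → value 48.

48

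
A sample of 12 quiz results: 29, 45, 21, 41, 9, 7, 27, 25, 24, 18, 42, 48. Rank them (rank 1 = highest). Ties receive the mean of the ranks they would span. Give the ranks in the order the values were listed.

Sorted (descending): 48, 45, 42, 41, 29, 27, 25, 24, 21, 18, 9, 7
No ties — each value takes its position as its rank.

5, 2, 9, 4, 11, 12, 6, 7, 8, 10, 3, 1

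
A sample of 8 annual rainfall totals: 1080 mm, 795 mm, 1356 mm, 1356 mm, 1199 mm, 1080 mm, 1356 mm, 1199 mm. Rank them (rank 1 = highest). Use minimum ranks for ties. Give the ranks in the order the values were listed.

6, 8, 1, 1, 4, 6, 1, 4

Sorted (descending): 1356, 1356, 1356, 1199, 1199, 1080, 1080, 795
The 3 values of 1356 occupy positions 1–3 → each gets rank 1.
The 2 values of 1199 occupy positions 4–5 → each gets rank 4.
The 2 values of 1080 occupy positions 6–7 → each gets rank 6.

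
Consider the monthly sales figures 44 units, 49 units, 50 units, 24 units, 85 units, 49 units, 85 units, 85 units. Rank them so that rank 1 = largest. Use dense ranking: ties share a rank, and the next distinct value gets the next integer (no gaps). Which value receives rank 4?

44

Sorted (descending): 85, 85, 85, 50, 49, 49, 44, 24
The 3 values of 85 share dense rank 1.
The 2 values of 49 share dense rank 3.
Remaining distinct values take the next consecutive integers.
Rank 4 → value 44.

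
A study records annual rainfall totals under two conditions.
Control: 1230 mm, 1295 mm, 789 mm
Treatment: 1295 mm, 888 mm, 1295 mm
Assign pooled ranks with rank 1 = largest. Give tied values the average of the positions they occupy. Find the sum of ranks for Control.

12

Sorted (descending): 1295, 1295, 1295, 1230, 888, 789
The 3 values of 1295 occupy positions 1–3 → average rank 2.
Control values → pooled ranks: 1230→4, 1295→2, 789→6
Rank sum = 4 + 2 + 6 = 12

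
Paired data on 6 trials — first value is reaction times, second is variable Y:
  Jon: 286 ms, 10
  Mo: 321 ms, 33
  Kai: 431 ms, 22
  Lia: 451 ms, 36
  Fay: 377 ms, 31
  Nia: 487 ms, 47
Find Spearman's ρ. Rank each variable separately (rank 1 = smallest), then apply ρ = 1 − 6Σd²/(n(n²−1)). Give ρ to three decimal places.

Ranks of variable 1: 1, 2, 4, 5, 3, 6
Ranks of variable 2: 1, 4, 2, 5, 3, 6
d = r₁ − r₂: 0, -2, 2, 0, 0, 0
d²: 0, 4, 4, 0, 0, 0; Σd² = 8
ρ = 1 − 6·8/(6·35) = 1 − 48/210 = 0.771

0.771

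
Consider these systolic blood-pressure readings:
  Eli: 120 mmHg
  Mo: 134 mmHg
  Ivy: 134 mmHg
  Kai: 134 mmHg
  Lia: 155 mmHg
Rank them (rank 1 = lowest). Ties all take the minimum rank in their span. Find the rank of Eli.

1

Sorted (ascending): 120, 134, 134, 134, 155
The 3 values of 134 occupy positions 2–4 → each gets rank 2.
Eli has value 120 mmHg → rank 1.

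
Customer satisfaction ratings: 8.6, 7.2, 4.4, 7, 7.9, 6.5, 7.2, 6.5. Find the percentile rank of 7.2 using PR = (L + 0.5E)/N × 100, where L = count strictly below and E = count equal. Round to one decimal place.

62.5

N = 8.
Strictly below 7.2: 4. Equal to 7.2: 2.
PR = (4 + 0.5·2)/8 × 100 = 62.5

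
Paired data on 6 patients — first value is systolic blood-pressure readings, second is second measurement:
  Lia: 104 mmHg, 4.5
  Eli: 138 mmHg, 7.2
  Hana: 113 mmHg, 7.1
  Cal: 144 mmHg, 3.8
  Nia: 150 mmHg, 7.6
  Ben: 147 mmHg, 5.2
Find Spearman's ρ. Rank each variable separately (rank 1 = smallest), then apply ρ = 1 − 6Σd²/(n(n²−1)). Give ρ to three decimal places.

Ranks of variable 1: 1, 3, 2, 4, 6, 5
Ranks of variable 2: 2, 5, 4, 1, 6, 3
d = r₁ − r₂: -1, -2, -2, 3, 0, 2
d²: 1, 4, 4, 9, 0, 4; Σd² = 22
ρ = 1 − 6·22/(6·35) = 1 − 132/210 = 0.371

0.371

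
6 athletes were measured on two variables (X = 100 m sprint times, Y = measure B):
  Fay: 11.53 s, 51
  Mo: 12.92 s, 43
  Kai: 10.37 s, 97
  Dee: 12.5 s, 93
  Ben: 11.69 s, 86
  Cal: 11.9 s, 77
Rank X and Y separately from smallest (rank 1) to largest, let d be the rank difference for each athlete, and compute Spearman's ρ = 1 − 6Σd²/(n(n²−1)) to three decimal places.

-0.486

Ranks of variable 1: 2, 6, 1, 5, 3, 4
Ranks of variable 2: 2, 1, 6, 5, 4, 3
d = r₁ − r₂: 0, 5, -5, 0, -1, 1
d²: 0, 25, 25, 0, 1, 1; Σd² = 52
ρ = 1 − 6·52/(6·35) = 1 − 312/210 = -0.486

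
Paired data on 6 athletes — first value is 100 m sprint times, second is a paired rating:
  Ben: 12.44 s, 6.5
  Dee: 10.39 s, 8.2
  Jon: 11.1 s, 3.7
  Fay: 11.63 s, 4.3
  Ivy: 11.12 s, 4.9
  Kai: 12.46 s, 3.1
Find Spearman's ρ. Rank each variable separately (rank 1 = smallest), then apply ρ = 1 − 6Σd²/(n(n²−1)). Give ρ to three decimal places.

-0.486

Ranks of variable 1: 5, 1, 2, 4, 3, 6
Ranks of variable 2: 5, 6, 2, 3, 4, 1
d = r₁ − r₂: 0, -5, 0, 1, -1, 5
d²: 0, 25, 0, 1, 1, 25; Σd² = 52
ρ = 1 − 6·52/(6·35) = 1 − 312/210 = -0.486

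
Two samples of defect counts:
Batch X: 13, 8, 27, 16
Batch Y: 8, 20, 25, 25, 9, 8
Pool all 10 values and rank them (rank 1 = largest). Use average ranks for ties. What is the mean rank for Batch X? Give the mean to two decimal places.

Sorted (descending): 27, 25, 25, 20, 16, 13, 9, 8, 8, 8
The 2 values of 25 occupy positions 2–3 → average rank (2+3)/2 = 2.5.
The 3 values of 8 occupy positions 8–10 → average rank 9.
Batch X values → pooled ranks: 13→6, 8→9, 27→1, 16→5
Mean rank = (6 + 9 + 1 + 5) / 4 = 5.25

5.25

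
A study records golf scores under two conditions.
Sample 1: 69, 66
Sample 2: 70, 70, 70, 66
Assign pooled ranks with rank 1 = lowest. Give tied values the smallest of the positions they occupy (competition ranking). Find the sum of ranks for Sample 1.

Sorted (ascending): 66, 66, 69, 70, 70, 70
The 2 values of 66 occupy positions 1–2 → each gets rank 1.
The 3 values of 70 occupy positions 4–6 → each gets rank 4.
Sample 1 values → pooled ranks: 69→3, 66→1
Rank sum = 3 + 1 = 4

4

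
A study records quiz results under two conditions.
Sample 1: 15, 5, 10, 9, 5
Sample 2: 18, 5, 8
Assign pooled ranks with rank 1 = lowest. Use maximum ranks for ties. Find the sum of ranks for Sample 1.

24

Sorted (ascending): 5, 5, 5, 8, 9, 10, 15, 18
The 3 values of 5 occupy positions 1–3 → each gets rank 3.
Sample 1 values → pooled ranks: 15→7, 5→3, 10→6, 9→5, 5→3
Rank sum = 7 + 3 + 6 + 5 + 3 = 24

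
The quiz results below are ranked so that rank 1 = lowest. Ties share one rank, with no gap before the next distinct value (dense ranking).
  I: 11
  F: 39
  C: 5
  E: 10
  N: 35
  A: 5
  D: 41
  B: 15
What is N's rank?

Sorted (ascending): 5, 5, 10, 11, 15, 35, 39, 41
The 2 values of 5 share dense rank 1.
Remaining distinct values take the next consecutive integers.
N has value 35 → rank 5.

5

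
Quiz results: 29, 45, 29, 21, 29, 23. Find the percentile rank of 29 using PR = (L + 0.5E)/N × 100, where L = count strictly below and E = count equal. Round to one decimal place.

N = 6.
Strictly below 29: 2. Equal to 29: 3.
PR = (2 + 0.5·3)/6 × 100 = 58.3

58.3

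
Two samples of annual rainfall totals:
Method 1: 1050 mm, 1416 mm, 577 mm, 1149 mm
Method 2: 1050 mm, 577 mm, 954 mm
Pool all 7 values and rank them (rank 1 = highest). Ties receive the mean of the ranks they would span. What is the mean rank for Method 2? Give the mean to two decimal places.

5.00

Sorted (descending): 1416, 1149, 1050, 1050, 954, 577, 577
The 2 values of 1050 occupy positions 3–4 → average rank (3+4)/2 = 3.5.
The 2 values of 577 occupy positions 6–7 → average rank (6+7)/2 = 6.5.
Method 2 values → pooled ranks: 1050→3.5, 577→6.5, 954→5
Mean rank = (3.5 + 6.5 + 5) / 3 = 5.00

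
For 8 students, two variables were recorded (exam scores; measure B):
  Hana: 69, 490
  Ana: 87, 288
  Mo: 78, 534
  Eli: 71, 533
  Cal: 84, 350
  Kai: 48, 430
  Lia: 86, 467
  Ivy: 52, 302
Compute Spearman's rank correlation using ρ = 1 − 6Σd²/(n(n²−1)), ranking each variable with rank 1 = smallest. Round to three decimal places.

Ranks of variable 1: 3, 8, 5, 4, 6, 1, 7, 2
Ranks of variable 2: 6, 1, 8, 7, 3, 4, 5, 2
d = r₁ − r₂: -3, 7, -3, -3, 3, -3, 2, 0
d²: 9, 49, 9, 9, 9, 9, 4, 0; Σd² = 98
ρ = 1 − 6·98/(8·63) = 1 − 588/504 = -0.167

-0.167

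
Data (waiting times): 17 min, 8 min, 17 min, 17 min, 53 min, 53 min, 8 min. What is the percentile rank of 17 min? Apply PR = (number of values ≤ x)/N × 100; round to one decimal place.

N = 7.
Strictly below 17: 2. Equal to 17: 3.
PR = 5/7 × 100 = 71.4

71.4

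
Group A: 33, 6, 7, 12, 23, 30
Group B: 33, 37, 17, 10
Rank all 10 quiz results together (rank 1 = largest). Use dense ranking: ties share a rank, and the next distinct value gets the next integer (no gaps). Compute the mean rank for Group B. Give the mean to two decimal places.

Sorted (descending): 37, 33, 33, 30, 23, 17, 12, 10, 7, 6
The 2 values of 33 share dense rank 2.
Remaining distinct values take the next consecutive integers.
Group B values → pooled ranks: 33→2, 37→1, 17→5, 10→7
Mean rank = (2 + 1 + 5 + 7) / 4 = 3.75

3.75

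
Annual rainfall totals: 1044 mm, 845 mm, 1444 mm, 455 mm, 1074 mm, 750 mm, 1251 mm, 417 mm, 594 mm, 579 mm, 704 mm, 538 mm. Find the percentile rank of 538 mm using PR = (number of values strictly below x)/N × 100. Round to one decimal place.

N = 12.
Strictly below 538: 2. Equal to 538: 1.
PR = 2/12 × 100 = 16.7

16.7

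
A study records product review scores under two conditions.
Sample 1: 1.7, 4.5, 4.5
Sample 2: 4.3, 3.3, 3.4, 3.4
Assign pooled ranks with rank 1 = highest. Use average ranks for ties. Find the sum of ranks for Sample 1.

Sorted (descending): 4.5, 4.5, 4.3, 3.4, 3.4, 3.3, 1.7
The 2 values of 4.5 occupy positions 1–2 → average rank (1+2)/2 = 1.5.
The 2 values of 3.4 occupy positions 4–5 → average rank (4+5)/2 = 4.5.
Sample 1 values → pooled ranks: 1.7→7, 4.5→1.5, 4.5→1.5
Rank sum = 7 + 1.5 + 1.5 = 10

10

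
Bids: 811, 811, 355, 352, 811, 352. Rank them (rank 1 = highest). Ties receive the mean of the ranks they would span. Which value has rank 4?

Sorted (descending): 811, 811, 811, 355, 352, 352
The 3 values of 811 occupy positions 1–3 → average rank 2.
The 2 values of 352 occupy positions 5–6 → average rank (5+6)/2 = 5.5.
Rank 4 → value 355.

355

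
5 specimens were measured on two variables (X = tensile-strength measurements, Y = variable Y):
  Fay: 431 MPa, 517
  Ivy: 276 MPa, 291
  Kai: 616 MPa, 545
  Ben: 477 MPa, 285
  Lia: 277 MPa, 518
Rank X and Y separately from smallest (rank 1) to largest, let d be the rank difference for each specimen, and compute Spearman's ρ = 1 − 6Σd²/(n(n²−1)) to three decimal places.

Ranks of variable 1: 3, 1, 5, 4, 2
Ranks of variable 2: 3, 2, 5, 1, 4
d = r₁ − r₂: 0, -1, 0, 3, -2
d²: 0, 1, 0, 9, 4; Σd² = 14
ρ = 1 − 6·14/(5·24) = 1 − 84/120 = 0.300

0.300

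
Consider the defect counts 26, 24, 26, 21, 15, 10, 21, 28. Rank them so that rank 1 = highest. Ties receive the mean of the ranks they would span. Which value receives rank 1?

28

Sorted (descending): 28, 26, 26, 24, 21, 21, 15, 10
The 2 values of 26 occupy positions 2–3 → average rank (2+3)/2 = 2.5.
The 2 values of 21 occupy positions 5–6 → average rank (5+6)/2 = 5.5.
Rank 1 → value 28.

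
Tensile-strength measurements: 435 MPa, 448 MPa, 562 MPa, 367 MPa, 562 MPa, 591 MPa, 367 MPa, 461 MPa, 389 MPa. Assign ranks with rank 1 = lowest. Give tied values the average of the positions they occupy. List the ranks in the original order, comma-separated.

4, 5, 7.5, 1.5, 7.5, 9, 1.5, 6, 3

Sorted (ascending): 367, 367, 389, 435, 448, 461, 562, 562, 591
The 2 values of 367 occupy positions 1–2 → average rank (1+2)/2 = 1.5.
The 2 values of 562 occupy positions 7–8 → average rank (7+8)/2 = 7.5.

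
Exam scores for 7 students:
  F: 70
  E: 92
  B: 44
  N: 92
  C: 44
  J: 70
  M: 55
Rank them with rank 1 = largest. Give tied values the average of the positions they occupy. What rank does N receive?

1.5

Sorted (descending): 92, 92, 70, 70, 55, 44, 44
The 2 values of 92 occupy positions 1–2 → average rank (1+2)/2 = 1.5.
The 2 values of 70 occupy positions 3–4 → average rank (3+4)/2 = 3.5.
The 2 values of 44 occupy positions 6–7 → average rank (6+7)/2 = 6.5.
N has value 92 → rank 1.5.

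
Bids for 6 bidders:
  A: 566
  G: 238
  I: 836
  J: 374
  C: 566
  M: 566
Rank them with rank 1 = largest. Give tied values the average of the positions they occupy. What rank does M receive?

Sorted (descending): 836, 566, 566, 566, 374, 238
The 3 values of 566 occupy positions 2–4 → average rank 3.
M has value 566 → rank 3.

3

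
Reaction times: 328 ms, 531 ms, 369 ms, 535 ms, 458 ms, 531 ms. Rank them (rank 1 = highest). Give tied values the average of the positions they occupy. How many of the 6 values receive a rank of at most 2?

Sorted (descending): 535, 531, 531, 458, 369, 328
The 2 values of 531 occupy positions 2–3 → average rank (2+3)/2 = 2.5.
Ranks ≤ 2: {1} → 1 value.

1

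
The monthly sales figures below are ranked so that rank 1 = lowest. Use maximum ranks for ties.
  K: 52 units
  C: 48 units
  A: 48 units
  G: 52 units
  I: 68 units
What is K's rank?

4

Sorted (ascending): 48, 48, 52, 52, 68
The 2 values of 48 occupy positions 1–2 → each gets rank 2.
The 2 values of 52 occupy positions 3–4 → each gets rank 4.
K has value 52 units → rank 4.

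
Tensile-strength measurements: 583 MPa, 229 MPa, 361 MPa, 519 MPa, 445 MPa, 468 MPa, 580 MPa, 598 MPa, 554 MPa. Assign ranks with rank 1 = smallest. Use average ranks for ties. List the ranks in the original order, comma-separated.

Sorted (ascending): 229, 361, 445, 468, 519, 554, 580, 583, 598
No ties — each value takes its position as its rank.

8, 1, 2, 5, 3, 4, 7, 9, 6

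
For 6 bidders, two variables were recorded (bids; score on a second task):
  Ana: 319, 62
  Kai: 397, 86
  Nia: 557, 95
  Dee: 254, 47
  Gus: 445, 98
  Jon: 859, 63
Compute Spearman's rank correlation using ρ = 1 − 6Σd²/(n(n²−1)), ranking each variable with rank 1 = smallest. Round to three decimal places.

0.600

Ranks of variable 1: 2, 3, 5, 1, 4, 6
Ranks of variable 2: 2, 4, 5, 1, 6, 3
d = r₁ − r₂: 0, -1, 0, 0, -2, 3
d²: 0, 1, 0, 0, 4, 9; Σd² = 14
ρ = 1 − 6·14/(6·35) = 1 − 84/210 = 0.600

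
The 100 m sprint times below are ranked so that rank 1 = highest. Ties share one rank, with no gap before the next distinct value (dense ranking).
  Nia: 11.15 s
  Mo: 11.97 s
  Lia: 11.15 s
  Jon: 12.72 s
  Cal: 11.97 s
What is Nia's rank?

Sorted (descending): 12.72, 11.97, 11.97, 11.15, 11.15
The 2 values of 11.97 share dense rank 2.
The 2 values of 11.15 share dense rank 3.
Remaining distinct values take the next consecutive integers.
Nia has value 11.15 s → rank 3.

3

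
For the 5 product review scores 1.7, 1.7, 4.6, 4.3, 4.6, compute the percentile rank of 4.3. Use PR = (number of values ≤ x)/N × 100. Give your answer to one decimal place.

60.0

N = 5.
Strictly below 4.3: 2. Equal to 4.3: 1.
PR = 3/5 × 100 = 60.0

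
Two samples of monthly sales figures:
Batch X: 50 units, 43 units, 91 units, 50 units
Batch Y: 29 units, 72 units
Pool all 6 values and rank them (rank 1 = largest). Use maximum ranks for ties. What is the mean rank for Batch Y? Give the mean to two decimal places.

Sorted (descending): 91, 72, 50, 50, 43, 29
The 2 values of 50 occupy positions 3–4 → each gets rank 4.
Batch Y values → pooled ranks: 29→6, 72→2
Mean rank = (6 + 2) / 2 = 4.00

4.00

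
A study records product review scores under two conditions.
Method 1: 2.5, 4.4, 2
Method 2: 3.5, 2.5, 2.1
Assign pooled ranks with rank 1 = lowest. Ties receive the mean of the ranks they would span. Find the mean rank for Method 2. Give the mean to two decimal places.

3.50

Sorted (ascending): 2, 2.1, 2.5, 2.5, 3.5, 4.4
The 2 values of 2.5 occupy positions 3–4 → average rank (3+4)/2 = 3.5.
Method 2 values → pooled ranks: 3.5→5, 2.5→3.5, 2.1→2
Mean rank = (5 + 3.5 + 2) / 3 = 3.50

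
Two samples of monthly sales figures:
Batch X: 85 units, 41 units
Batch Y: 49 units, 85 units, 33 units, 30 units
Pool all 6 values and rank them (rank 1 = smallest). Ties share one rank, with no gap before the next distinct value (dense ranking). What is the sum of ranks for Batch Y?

12

Sorted (ascending): 30, 33, 41, 49, 85, 85
The 2 values of 85 share dense rank 5.
Remaining distinct values take the next consecutive integers.
Batch Y values → pooled ranks: 49→4, 85→5, 33→2, 30→1
Rank sum = 4 + 5 + 2 + 1 = 12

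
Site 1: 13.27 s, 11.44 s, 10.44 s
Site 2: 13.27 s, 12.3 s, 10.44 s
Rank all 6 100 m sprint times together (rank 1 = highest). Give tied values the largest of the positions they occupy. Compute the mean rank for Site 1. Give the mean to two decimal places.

Sorted (descending): 13.27, 13.27, 12.3, 11.44, 10.44, 10.44
The 2 values of 13.27 occupy positions 1–2 → each gets rank 2.
The 2 values of 10.44 occupy positions 5–6 → each gets rank 6.
Site 1 values → pooled ranks: 13.27→2, 11.44→4, 10.44→6
Mean rank = (2 + 4 + 6) / 3 = 4.00

4.00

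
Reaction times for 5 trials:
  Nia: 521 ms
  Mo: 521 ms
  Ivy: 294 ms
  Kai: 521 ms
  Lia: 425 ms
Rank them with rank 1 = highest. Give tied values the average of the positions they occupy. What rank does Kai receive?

Sorted (descending): 521, 521, 521, 425, 294
The 3 values of 521 occupy positions 1–3 → average rank 2.
Kai has value 521 ms → rank 2.

2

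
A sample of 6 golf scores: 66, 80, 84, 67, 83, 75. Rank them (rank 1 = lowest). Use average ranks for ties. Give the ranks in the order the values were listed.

1, 4, 6, 2, 5, 3

Sorted (ascending): 66, 67, 75, 80, 83, 84
No ties — each value takes its position as its rank.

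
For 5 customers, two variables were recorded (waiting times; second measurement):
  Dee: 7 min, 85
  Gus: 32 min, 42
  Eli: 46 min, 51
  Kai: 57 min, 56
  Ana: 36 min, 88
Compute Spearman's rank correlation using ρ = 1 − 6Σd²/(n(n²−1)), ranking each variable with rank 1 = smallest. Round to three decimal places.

Ranks of variable 1: 1, 2, 4, 5, 3
Ranks of variable 2: 4, 1, 2, 3, 5
d = r₁ − r₂: -3, 1, 2, 2, -2
d²: 9, 1, 4, 4, 4; Σd² = 22
ρ = 1 − 6·22/(5·24) = 1 − 132/120 = -0.100

-0.100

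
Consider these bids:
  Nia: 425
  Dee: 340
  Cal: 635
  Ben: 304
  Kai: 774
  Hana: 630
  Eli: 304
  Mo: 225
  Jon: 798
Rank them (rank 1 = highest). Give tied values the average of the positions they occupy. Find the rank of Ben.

Sorted (descending): 798, 774, 635, 630, 425, 340, 304, 304, 225
The 2 values of 304 occupy positions 7–8 → average rank (7+8)/2 = 7.5.
Ben has value 304 → rank 7.5.

7.5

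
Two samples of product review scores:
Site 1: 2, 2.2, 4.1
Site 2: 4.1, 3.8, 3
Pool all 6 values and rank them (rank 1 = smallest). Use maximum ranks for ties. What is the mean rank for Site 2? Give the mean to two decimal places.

4.33

Sorted (ascending): 2, 2.2, 3, 3.8, 4.1, 4.1
The 2 values of 4.1 occupy positions 5–6 → each gets rank 6.
Site 2 values → pooled ranks: 4.1→6, 3.8→4, 3→3
Mean rank = (6 + 4 + 3) / 3 = 4.33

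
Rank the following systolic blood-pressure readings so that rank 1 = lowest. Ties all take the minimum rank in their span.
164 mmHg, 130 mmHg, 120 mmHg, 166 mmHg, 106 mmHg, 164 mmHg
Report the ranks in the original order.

4, 3, 2, 6, 1, 4

Sorted (ascending): 106, 120, 130, 164, 164, 166
The 2 values of 164 occupy positions 4–5 → each gets rank 4.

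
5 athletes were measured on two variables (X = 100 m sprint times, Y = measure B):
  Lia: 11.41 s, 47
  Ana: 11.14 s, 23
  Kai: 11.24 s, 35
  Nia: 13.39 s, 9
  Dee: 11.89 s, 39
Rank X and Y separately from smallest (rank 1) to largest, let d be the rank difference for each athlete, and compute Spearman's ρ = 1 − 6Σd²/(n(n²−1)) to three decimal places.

-0.100

Ranks of variable 1: 3, 1, 2, 5, 4
Ranks of variable 2: 5, 2, 3, 1, 4
d = r₁ − r₂: -2, -1, -1, 4, 0
d²: 4, 1, 1, 16, 0; Σd² = 22
ρ = 1 − 6·22/(5·24) = 1 − 132/120 = -0.100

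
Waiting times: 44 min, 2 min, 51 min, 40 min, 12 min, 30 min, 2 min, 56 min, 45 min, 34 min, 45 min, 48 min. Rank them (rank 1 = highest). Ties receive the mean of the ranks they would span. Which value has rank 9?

Sorted (descending): 56, 51, 48, 45, 45, 44, 40, 34, 30, 12, 2, 2
The 2 values of 45 occupy positions 4–5 → average rank (4+5)/2 = 4.5.
The 2 values of 2 occupy positions 11–12 → average rank (11+12)/2 = 11.5.
Rank 9 → value 30.

30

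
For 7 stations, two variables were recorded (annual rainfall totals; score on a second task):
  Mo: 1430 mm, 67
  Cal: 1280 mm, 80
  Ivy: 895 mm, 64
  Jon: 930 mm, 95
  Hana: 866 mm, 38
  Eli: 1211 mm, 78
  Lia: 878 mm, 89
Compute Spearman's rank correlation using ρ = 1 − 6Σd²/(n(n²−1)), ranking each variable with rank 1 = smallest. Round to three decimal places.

0.214

Ranks of variable 1: 7, 6, 3, 4, 1, 5, 2
Ranks of variable 2: 3, 5, 2, 7, 1, 4, 6
d = r₁ − r₂: 4, 1, 1, -3, 0, 1, -4
d²: 16, 1, 1, 9, 0, 1, 16; Σd² = 44
ρ = 1 − 6·44/(7·48) = 1 − 264/336 = 0.214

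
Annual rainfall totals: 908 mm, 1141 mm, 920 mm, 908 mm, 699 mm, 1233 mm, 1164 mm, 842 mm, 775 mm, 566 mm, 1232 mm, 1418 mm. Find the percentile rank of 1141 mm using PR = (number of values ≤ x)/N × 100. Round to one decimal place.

66.7

N = 12.
Strictly below 1141: 7. Equal to 1141: 1.
PR = 8/12 × 100 = 66.7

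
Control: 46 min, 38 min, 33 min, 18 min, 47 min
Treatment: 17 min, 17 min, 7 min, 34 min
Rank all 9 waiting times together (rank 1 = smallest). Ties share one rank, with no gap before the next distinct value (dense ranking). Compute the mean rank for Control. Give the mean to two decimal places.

5.60

Sorted (ascending): 7, 17, 17, 18, 33, 34, 38, 46, 47
The 2 values of 17 share dense rank 2.
Remaining distinct values take the next consecutive integers.
Control values → pooled ranks: 46→7, 38→6, 33→4, 18→3, 47→8
Mean rank = (7 + 6 + 4 + 3 + 8) / 5 = 5.60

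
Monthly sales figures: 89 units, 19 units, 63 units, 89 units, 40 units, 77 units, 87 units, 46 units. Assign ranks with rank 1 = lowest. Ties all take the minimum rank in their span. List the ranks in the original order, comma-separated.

Sorted (ascending): 19, 40, 46, 63, 77, 87, 89, 89
The 2 values of 89 occupy positions 7–8 → each gets rank 7.

7, 1, 4, 7, 2, 5, 6, 3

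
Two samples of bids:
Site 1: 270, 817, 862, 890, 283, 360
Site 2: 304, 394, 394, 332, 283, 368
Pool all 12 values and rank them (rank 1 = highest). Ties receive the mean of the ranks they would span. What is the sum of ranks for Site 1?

Sorted (descending): 890, 862, 817, 394, 394, 368, 360, 332, 304, 283, 283, 270
The 2 values of 394 occupy positions 4–5 → average rank (4+5)/2 = 4.5.
The 2 values of 283 occupy positions 10–11 → average rank (10+11)/2 = 10.5.
Site 1 values → pooled ranks: 270→12, 817→3, 862→2, 890→1, 283→10.5, 360→7
Rank sum = 12 + 3 + 2 + 1 + 10.5 + 7 = 35.5

35.5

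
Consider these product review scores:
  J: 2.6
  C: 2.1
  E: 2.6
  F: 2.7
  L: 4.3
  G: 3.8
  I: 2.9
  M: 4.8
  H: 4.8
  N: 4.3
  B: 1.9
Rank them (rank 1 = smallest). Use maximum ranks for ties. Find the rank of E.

Sorted (ascending): 1.9, 2.1, 2.6, 2.6, 2.7, 2.9, 3.8, 4.3, 4.3, 4.8, 4.8
The 2 values of 2.6 occupy positions 3–4 → each gets rank 4.
The 2 values of 4.3 occupy positions 8–9 → each gets rank 9.
The 2 values of 4.8 occupy positions 10–11 → each gets rank 11.
E has value 2.6 → rank 4.

4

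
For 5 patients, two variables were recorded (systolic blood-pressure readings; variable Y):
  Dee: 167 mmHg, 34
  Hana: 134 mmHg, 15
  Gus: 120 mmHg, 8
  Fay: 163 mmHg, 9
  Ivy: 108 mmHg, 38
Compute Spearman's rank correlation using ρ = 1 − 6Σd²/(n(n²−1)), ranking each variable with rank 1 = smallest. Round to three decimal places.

-0.100

Ranks of variable 1: 5, 3, 2, 4, 1
Ranks of variable 2: 4, 3, 1, 2, 5
d = r₁ − r₂: 1, 0, 1, 2, -4
d²: 1, 0, 1, 4, 16; Σd² = 22
ρ = 1 − 6·22/(5·24) = 1 − 132/120 = -0.100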